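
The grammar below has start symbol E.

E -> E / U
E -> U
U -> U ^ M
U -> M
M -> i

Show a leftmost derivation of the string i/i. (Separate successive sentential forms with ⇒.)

E⇒E/U⇒U/U⇒M/U⇒i/U⇒i/M⇒i/i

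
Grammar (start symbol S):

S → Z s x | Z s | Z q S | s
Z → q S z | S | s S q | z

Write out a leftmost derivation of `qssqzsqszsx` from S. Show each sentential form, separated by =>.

S => Zsx   [S → Z s x]
Zsx => qSzsx   [Z → q S z]
qSzsx => qZszsx   [S → Z s]
qZszsx => qsSqszsx   [Z → s S q]
qsSqszsx => qsZqSqszsx   [S → Z q S]
qsZqSqszsx => qsSqSqszsx   [Z → S]
qsSqSqszsx => qssqSqszsx   [S → s]
qssqSqszsx => qssqZsqszsx   [S → Z s]
qssqZsqszsx => qssqzsqszsx   [Z → z]

S=>Zsx=>qSzsx=>qZszsx=>qsSqszsx=>qsZqSqszsx=>qsSqSqszsx=>qssqSqszsx=>qssqZsqszsx=>qssqzsqszsx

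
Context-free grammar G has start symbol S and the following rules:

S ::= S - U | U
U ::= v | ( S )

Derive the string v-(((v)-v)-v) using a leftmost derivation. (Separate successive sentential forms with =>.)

S => S-U => U-U => v-U => v-(S) => v-(S-U) => v-(U-U) => v-((S)-U) => v-((S-U)-U) => v-((U-U)-U) => v-(((S)-U)-U) => v-(((U)-U)-U) => v-(((v)-U)-U) => v-(((v)-v)-U) => v-(((v)-v)-v)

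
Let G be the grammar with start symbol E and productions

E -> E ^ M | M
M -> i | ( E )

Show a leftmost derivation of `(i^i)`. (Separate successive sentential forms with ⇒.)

E⇒M⇒(E)⇒(E^M)⇒(M^M)⇒(i^M)⇒(i^i)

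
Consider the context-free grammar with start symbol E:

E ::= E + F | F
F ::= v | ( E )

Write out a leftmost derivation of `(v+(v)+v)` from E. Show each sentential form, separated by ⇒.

E ⇒ F   [E ::= F]
F ⇒ (E)   [F ::= ( E )]
(E) ⇒ (E+F)   [E ::= E + F]
(E+F) ⇒ (E+F+F)   [E ::= E + F]
(E+F+F) ⇒ (F+F+F)   [E ::= F]
(F+F+F) ⇒ (v+F+F)   [F ::= v]
(v+F+F) ⇒ (v+(E)+F)   [F ::= ( E )]
(v+(E)+F) ⇒ (v+(F)+F)   [E ::= F]
(v+(F)+F) ⇒ (v+(v)+F)   [F ::= v]
(v+(v)+F) ⇒ (v+(v)+v)   [F ::= v]

E ⇒ F ⇒ (E) ⇒ (E+F) ⇒ (E+F+F) ⇒ (F+F+F) ⇒ (v+F+F) ⇒ (v+(E)+F) ⇒ (v+(F)+F) ⇒ (v+(v)+F) ⇒ (v+(v)+v)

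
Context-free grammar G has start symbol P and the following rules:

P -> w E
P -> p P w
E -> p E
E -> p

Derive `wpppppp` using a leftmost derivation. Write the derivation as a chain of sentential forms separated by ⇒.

P ⇒ wE ⇒ wpE ⇒ wppE ⇒ wpppE ⇒ wppppE ⇒ wpppppE ⇒ wpppppp

P ⇒ wE   [P -> w E]
wE ⇒ wpE   [E -> p E]
wpE ⇒ wppE   [E -> p E]
wppE ⇒ wpppE   [E -> p E]
wpppE ⇒ wppppE   [E -> p E]
wppppE ⇒ wpppppE   [E -> p E]
wpppppE ⇒ wpppppp   [E -> p]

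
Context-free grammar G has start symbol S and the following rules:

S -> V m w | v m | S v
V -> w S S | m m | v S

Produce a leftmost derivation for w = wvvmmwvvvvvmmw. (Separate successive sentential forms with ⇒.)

S⇒Vmw⇒wSSmw⇒wSvSmw⇒wSvvSmw⇒wSvvvSmw⇒wSvvvvSmw⇒wVmwvvvvSmw⇒wvSmwvvvvSmw⇒wvvmmwvvvvSmw⇒wvvmmwvvvvvmmw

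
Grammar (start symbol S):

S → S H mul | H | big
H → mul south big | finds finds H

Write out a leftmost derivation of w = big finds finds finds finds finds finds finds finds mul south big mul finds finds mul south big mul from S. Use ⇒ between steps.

S ⇒ S H mul   [S → S H mul]
S H mul ⇒ S H mul H mul   [S → S H mul]
S H mul H mul ⇒ big H mul H mul   [S → big]
big H mul H mul ⇒ big finds finds H mul H mul   [H → finds finds H]
big finds finds H mul H mul ⇒ big finds finds finds finds H mul H mul   [H → finds finds H]
big finds finds finds finds H mul H mul ⇒ big finds finds finds finds finds finds H mul H mul   [H → finds finds H]
big finds finds finds finds finds finds H mul H mul ⇒ big finds finds finds finds finds finds finds finds H mul H mul   [H → finds finds H]
big finds finds finds finds finds finds finds finds H mul H mul ⇒ big finds finds finds finds finds finds finds finds mul south big mul H mul   [H → mul south big]
big finds finds finds finds finds finds finds finds mul south big mul H mul ⇒ big finds finds finds finds finds finds finds finds mul south big mul finds finds H mul   [H → finds finds H]
big finds finds finds finds finds finds finds finds mul south big mul finds finds H mul ⇒ big finds finds finds finds finds finds finds finds mul south big mul finds finds mul south big mul   [H → mul south big]

S ⇒ S H mul ⇒ S H mul H mul ⇒ big H mul H mul ⇒ big finds finds H mul H mul ⇒ big finds finds finds finds H mul H mul ⇒ big finds finds finds finds finds finds H mul H mul ⇒ big finds finds finds finds finds finds finds finds H mul H mul ⇒ big finds finds finds finds finds finds finds finds mul south big mul H mul ⇒ big finds finds finds finds finds finds finds finds mul south big mul finds finds H mul ⇒ big finds finds finds finds finds finds finds finds mul south big mul finds finds mul south big mul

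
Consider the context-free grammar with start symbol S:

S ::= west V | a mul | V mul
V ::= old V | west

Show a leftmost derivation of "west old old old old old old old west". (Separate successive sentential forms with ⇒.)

S ⇒ west V ⇒ west old V ⇒ west old old V ⇒ west old old old V ⇒ west old old old old V ⇒ west old old old old old V ⇒ west old old old old old old V ⇒ west old old old old old old old V ⇒ west old old old old old old old west

S ⇒ west V   [S ::= west V]
west V ⇒ west old V   [V ::= old V]
west old V ⇒ west old old V   [V ::= old V]
west old old V ⇒ west old old old V   [V ::= old V]
west old old old V ⇒ west old old old old V   [V ::= old V]
west old old old old V ⇒ west old old old old old V   [V ::= old V]
west old old old old old V ⇒ west old old old old old old V   [V ::= old V]
west old old old old old old V ⇒ west old old old old old old old V   [V ::= old V]
west old old old old old old old V ⇒ west old old old old old old old west   [V ::= west]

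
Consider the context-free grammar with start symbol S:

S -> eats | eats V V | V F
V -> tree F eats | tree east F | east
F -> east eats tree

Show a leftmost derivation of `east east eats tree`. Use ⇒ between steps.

S ⇒ V F ⇒ east F ⇒ east east eats tree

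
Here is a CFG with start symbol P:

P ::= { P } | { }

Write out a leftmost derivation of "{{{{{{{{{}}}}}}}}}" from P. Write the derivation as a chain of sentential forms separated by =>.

P => {P}   [P ::= { P }]
{P} => {{P}}   [P ::= { P }]
{{P}} => {{{P}}}   [P ::= { P }]
{{{P}}} => {{{{P}}}}   [P ::= { P }]
{{{{P}}}} => {{{{{P}}}}}   [P ::= { P }]
{{{{{P}}}}} => {{{{{{P}}}}}}   [P ::= { P }]
{{{{{{P}}}}}} => {{{{{{{P}}}}}}}   [P ::= { P }]
{{{{{{{P}}}}}}} => {{{{{{{{P}}}}}}}}   [P ::= { P }]
{{{{{{{{P}}}}}}}} => {{{{{{{{{}}}}}}}}}   [P ::= { }]

P=>{P}=>{{P}}=>{{{P}}}=>{{{{P}}}}=>{{{{{P}}}}}=>{{{{{{P}}}}}}=>{{{{{{{P}}}}}}}=>{{{{{{{{P}}}}}}}}=>{{{{{{{{{}}}}}}}}}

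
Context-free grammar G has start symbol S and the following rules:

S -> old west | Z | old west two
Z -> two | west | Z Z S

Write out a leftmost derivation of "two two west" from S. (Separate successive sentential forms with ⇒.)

S ⇒ Z   [S -> Z]
Z ⇒ Z Z S   [Z -> Z Z S]
Z Z S ⇒ two Z S   [Z -> two]
two Z S ⇒ two two S   [Z -> two]
two two S ⇒ two two Z   [S -> Z]
two two Z ⇒ two two west   [Z -> west]

S ⇒ Z ⇒ Z Z S ⇒ two Z S ⇒ two two S ⇒ two two Z ⇒ two two west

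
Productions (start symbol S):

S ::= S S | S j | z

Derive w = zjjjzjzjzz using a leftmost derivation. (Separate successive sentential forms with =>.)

S => SS   [S ::= S S]
SS => SSS   [S ::= S S]
SSS => SjSS   [S ::= S j]
SjSS => SSjSS   [S ::= S S]
SSjSS => SjSjSS   [S ::= S j]
SjSjSS => SSjSjSS   [S ::= S S]
SSjSjSS => SjSjSjSS   [S ::= S j]
SjSjSjSS => SjjSjSjSS   [S ::= S j]
SjjSjSjSS => SjjjSjSjSS   [S ::= S j]
SjjjSjSjSS => zjjjSjSjSS   [S ::= z]
zjjjSjSjSS => zjjjzjSjSS   [S ::= z]
zjjjzjSjSS => zjjjzjzjSS   [S ::= z]
zjjjzjzjSS => zjjjzjzjzS   [S ::= z]
zjjjzjzjzS => zjjjzjzjzz   [S ::= z]

S=>SS=>SSS=>SjSS=>SSjSS=>SjSjSS=>SSjSjSS=>SjSjSjSS=>SjjSjSjSS=>SjjjSjSjSS=>zjjjSjSjSS=>zjjjzjSjSS=>zjjjzjzjSS=>zjjjzjzjzS=>zjjjzjzjzz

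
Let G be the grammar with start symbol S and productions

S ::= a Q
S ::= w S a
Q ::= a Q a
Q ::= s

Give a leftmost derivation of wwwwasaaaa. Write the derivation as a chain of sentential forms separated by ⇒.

S ⇒ wSa ⇒ wwSaa ⇒ wwwSaaa ⇒ wwwwSaaaa ⇒ wwwwaQaaaa ⇒ wwwwasaaaa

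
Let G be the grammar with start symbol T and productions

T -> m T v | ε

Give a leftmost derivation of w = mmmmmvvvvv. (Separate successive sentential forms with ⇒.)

T ⇒ mTv ⇒ mmTvv ⇒ mmmTvvv ⇒ mmmmTvvvv ⇒ mmmmmTvvvvv ⇒ mmmmmvvvvv

T ⇒ mTv   [T -> m T v]
mTv ⇒ mmTvv   [T -> m T v]
mmTvv ⇒ mmmTvvv   [T -> m T v]
mmmTvvv ⇒ mmmmTvvvv   [T -> m T v]
mmmmTvvvv ⇒ mmmmmTvvvvv   [T -> m T v]
mmmmmTvvvvv ⇒ mmmmmvvvvv   [T -> ε]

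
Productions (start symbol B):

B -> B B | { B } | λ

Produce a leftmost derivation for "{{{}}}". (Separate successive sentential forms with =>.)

B => BB => BBB => {B}BB => {{B}}BB => {{BB}}BB => {{{B}B}}BB => {{{}B}}BB => {{{}}}BB => {{{}}}B => {{{}}}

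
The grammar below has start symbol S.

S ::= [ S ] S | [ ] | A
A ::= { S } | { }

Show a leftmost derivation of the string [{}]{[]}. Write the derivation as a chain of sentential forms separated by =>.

S => [S]S => [A]S => [{}]S => [{}]A => [{}]{S} => [{}]{[]}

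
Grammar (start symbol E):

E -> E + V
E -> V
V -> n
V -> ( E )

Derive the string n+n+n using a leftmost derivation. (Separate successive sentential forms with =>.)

E => E+V => E+V+V => V+V+V => n+V+V => n+n+V => n+n+n

E => E+V   [E -> E + V]
E+V => E+V+V   [E -> E + V]
E+V+V => V+V+V   [E -> V]
V+V+V => n+V+V   [V -> n]
n+V+V => n+n+V   [V -> n]
n+n+V => n+n+n   [V -> n]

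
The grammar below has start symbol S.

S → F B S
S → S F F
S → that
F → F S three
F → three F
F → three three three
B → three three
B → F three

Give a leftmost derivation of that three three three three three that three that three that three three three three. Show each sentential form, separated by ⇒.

S ⇒ S F F   [S → S F F]
S F F ⇒ that F F   [S → that]
that F F ⇒ that three F F   [F → three F]
that three F F ⇒ that three F S three F   [F → F S three]
that three F S three F ⇒ that three three F S three F   [F → three F]
that three three F S three F ⇒ that three three F S three S three F   [F → F S three]
that three three F S three S three F ⇒ that three three F S three S three S three F   [F → F S three]
that three three F S three S three S three F ⇒ that three three three three three S three S three S three F   [F → three three three]
that three three three three three S three S three S three F ⇒ that three three three three three that three S three S three F   [S → that]
that three three three three three that three S three S three F ⇒ that three three three three three that three that three S three F   [S → that]
that three three three three three that three that three S three F ⇒ that three three three three three that three that three that three F   [S → that]
that three three three three three that three that three that three F ⇒ that three three three three three that three that three that three three three three   [F → three three three]

S ⇒ S F F ⇒ that F F ⇒ that three F F ⇒ that three F S three F ⇒ that three three F S three F ⇒ that three three F S three S three F ⇒ that three three F S three S three S three F ⇒ that three three three three three S three S three S three F ⇒ that three three three three three that three S three S three F ⇒ that three three three three three that three that three S three F ⇒ that three three three three three that three that three that three F ⇒ that three three three three three that three that three that three three three three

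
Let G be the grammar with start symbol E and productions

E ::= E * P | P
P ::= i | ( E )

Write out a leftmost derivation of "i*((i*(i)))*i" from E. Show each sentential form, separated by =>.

E=>E*P=>E*P*P=>P*P*P=>i*P*P=>i*(E)*P=>i*(P)*P=>i*((E))*P=>i*((E*P))*P=>i*((P*P))*P=>i*((i*P))*P=>i*((i*(E)))*P=>i*((i*(P)))*P=>i*((i*(i)))*P=>i*((i*(i)))*i

E => E*P   [E ::= E * P]
E*P => E*P*P   [E ::= E * P]
E*P*P => P*P*P   [E ::= P]
P*P*P => i*P*P   [P ::= i]
i*P*P => i*(E)*P   [P ::= ( E )]
i*(E)*P => i*(P)*P   [E ::= P]
i*(P)*P => i*((E))*P   [P ::= ( E )]
i*((E))*P => i*((E*P))*P   [E ::= E * P]
i*((E*P))*P => i*((P*P))*P   [E ::= P]
i*((P*P))*P => i*((i*P))*P   [P ::= i]
i*((i*P))*P => i*((i*(E)))*P   [P ::= ( E )]
i*((i*(E)))*P => i*((i*(P)))*P   [E ::= P]
i*((i*(P)))*P => i*((i*(i)))*P   [P ::= i]
i*((i*(i)))*P => i*((i*(i)))*i   [P ::= i]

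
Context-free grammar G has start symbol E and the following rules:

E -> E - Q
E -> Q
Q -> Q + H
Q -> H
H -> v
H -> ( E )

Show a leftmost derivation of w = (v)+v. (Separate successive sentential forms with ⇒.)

E⇒Q⇒Q+H⇒H+H⇒(E)+H⇒(Q)+H⇒(H)+H⇒(v)+H⇒(v)+v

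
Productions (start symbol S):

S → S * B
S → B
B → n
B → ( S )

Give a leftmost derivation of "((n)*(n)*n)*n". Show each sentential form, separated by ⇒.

S⇒S*B⇒B*B⇒(S)*B⇒(S*B)*B⇒(S*B*B)*B⇒(B*B*B)*B⇒((S)*B*B)*B⇒((B)*B*B)*B⇒((n)*B*B)*B⇒((n)*(S)*B)*B⇒((n)*(B)*B)*B⇒((n)*(n)*B)*B⇒((n)*(n)*n)*B⇒((n)*(n)*n)*n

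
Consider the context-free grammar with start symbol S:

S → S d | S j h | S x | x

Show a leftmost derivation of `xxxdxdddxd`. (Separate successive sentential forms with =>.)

S => Sd   [S → S d]
Sd => Sxd   [S → S x]
Sxd => Sdxd   [S → S d]
Sdxd => Sddxd   [S → S d]
Sddxd => Sdddxd   [S → S d]
Sdddxd => Sxdddxd   [S → S x]
Sxdddxd => Sdxdddxd   [S → S d]
Sdxdddxd => Sxdxdddxd   [S → S x]
Sxdxdddxd => Sxxdxdddxd   [S → S x]
Sxxdxdddxd => xxxdxdddxd   [S → x]

S => Sd => Sxd => Sdxd => Sddxd => Sdddxd => Sxdddxd => Sdxdddxd => Sxdxdddxd => Sxxdxdddxd => xxxdxdddxd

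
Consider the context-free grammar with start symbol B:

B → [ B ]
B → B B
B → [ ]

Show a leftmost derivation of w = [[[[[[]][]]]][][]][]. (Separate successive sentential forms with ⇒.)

B ⇒ BB ⇒ [B]B ⇒ [BB]B ⇒ [BBB]B ⇒ [[B]BB]B ⇒ [[[B]]BB]B ⇒ [[[[B]]]BB]B ⇒ [[[[BB]]]BB]B ⇒ [[[[[B]B]]]BB]B ⇒ [[[[[[]]B]]]BB]B ⇒ [[[[[[]][]]]]BB]B ⇒ [[[[[[]][]]]][]B]B ⇒ [[[[[[]][]]]][][]]B ⇒ [[[[[[]][]]]][][]][]

B ⇒ BB   [B → B B]
BB ⇒ [B]B   [B → [ B ]]
[B]B ⇒ [BB]B   [B → B B]
[BB]B ⇒ [BBB]B   [B → B B]
[BBB]B ⇒ [[B]BB]B   [B → [ B ]]
[[B]BB]B ⇒ [[[B]]BB]B   [B → [ B ]]
[[[B]]BB]B ⇒ [[[[B]]]BB]B   [B → [ B ]]
[[[[B]]]BB]B ⇒ [[[[BB]]]BB]B   [B → B B]
[[[[BB]]]BB]B ⇒ [[[[[B]B]]]BB]B   [B → [ B ]]
[[[[[B]B]]]BB]B ⇒ [[[[[[]]B]]]BB]B   [B → [ ]]
[[[[[[]]B]]]BB]B ⇒ [[[[[[]][]]]]BB]B   [B → [ ]]
[[[[[[]][]]]]BB]B ⇒ [[[[[[]][]]]][]B]B   [B → [ ]]
[[[[[[]][]]]][]B]B ⇒ [[[[[[]][]]]][][]]B   [B → [ ]]
[[[[[[]][]]]][][]]B ⇒ [[[[[[]][]]]][][]][]   [B → [ ]]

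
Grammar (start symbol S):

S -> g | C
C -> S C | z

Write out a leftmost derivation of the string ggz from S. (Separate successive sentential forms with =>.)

S=>C=>SC=>gC=>gSC=>ggC=>ggz

S => C   [S -> C]
C => SC   [C -> S C]
SC => gC   [S -> g]
gC => gSC   [C -> S C]
gSC => ggC   [S -> g]
ggC => ggz   [C -> z]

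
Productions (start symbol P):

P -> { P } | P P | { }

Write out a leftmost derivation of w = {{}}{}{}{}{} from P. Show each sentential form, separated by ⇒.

P ⇒ PP ⇒ PPP ⇒ PPPP ⇒ PPPPP ⇒ {P}PPPP ⇒ {{}}PPPP ⇒ {{}}{}PPP ⇒ {{}}{}{}PP ⇒ {{}}{}{}{}P ⇒ {{}}{}{}{}{}

P ⇒ PP   [P -> P P]
PP ⇒ PPP   [P -> P P]
PPP ⇒ PPPP   [P -> P P]
PPPP ⇒ PPPPP   [P -> P P]
PPPPP ⇒ {P}PPPP   [P -> { P }]
{P}PPPP ⇒ {{}}PPPP   [P -> { }]
{{}}PPPP ⇒ {{}}{}PPP   [P -> { }]
{{}}{}PPP ⇒ {{}}{}{}PP   [P -> { }]
{{}}{}{}PP ⇒ {{}}{}{}{}P   [P -> { }]
{{}}{}{}{}P ⇒ {{}}{}{}{}{}   [P -> { }]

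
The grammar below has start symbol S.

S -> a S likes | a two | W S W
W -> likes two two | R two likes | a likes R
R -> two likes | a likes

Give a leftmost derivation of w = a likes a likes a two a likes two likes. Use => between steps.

S => W S W => a likes R S W => a likes a likes S W => a likes a likes a two W => a likes a likes a two R two likes => a likes a likes a two a likes two likes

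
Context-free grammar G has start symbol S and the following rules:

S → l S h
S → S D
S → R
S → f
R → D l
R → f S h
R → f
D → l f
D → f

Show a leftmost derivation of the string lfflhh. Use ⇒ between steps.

S⇒lSh⇒lRh⇒lfShh⇒lfRhh⇒lfDlhh⇒lfflhh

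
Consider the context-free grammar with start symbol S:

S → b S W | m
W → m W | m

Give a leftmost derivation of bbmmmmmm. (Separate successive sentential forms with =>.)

S => bSW   [S → b S W]
bSW => bbSWW   [S → b S W]
bbSWW => bbmWW   [S → m]
bbmWW => bbmmWW   [W → m W]
bbmmWW => bbmmmWW   [W → m W]
bbmmmWW => bbmmmmW   [W → m]
bbmmmmW => bbmmmmmW   [W → m W]
bbmmmmmW => bbmmmmmm   [W → m]

S => bSW => bbSWW => bbmWW => bbmmWW => bbmmmWW => bbmmmmW => bbmmmmmW => bbmmmmmm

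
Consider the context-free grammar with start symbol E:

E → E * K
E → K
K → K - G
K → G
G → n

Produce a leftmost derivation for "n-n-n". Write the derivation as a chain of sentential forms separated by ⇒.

E ⇒ K ⇒ K-G ⇒ K-G-G ⇒ G-G-G ⇒ n-G-G ⇒ n-n-G ⇒ n-n-n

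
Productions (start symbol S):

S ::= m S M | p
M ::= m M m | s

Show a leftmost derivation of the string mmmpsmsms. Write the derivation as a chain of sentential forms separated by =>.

S => mSM   [S ::= m S M]
mSM => mmSMM   [S ::= m S M]
mmSMM => mmmSMMM   [S ::= m S M]
mmmSMMM => mmmpMMM   [S ::= p]
mmmpMMM => mmmpsMM   [M ::= s]
mmmpsMM => mmmpsmMmM   [M ::= m M m]
mmmpsmMmM => mmmpsmsmM   [M ::= s]
mmmpsmsmM => mmmpsmsms   [M ::= s]

S => mSM => mmSMM => mmmSMMM => mmmpMMM => mmmpsMM => mmmpsmMmM => mmmpsmsmM => mmmpsmsms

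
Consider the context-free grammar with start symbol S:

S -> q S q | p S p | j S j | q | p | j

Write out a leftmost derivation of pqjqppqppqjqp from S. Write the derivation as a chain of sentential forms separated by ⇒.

S ⇒ pSp ⇒ pqSqp ⇒ pqjSjqp ⇒ pqjqSqjqp ⇒ pqjqpSpqjqp ⇒ pqjqppSppqjqp ⇒ pqjqppqppqjqp

S ⇒ pSp   [S -> p S p]
pSp ⇒ pqSqp   [S -> q S q]
pqSqp ⇒ pqjSjqp   [S -> j S j]
pqjSjqp ⇒ pqjqSqjqp   [S -> q S q]
pqjqSqjqp ⇒ pqjqpSpqjqp   [S -> p S p]
pqjqpSpqjqp ⇒ pqjqppSppqjqp   [S -> p S p]
pqjqppSppqjqp ⇒ pqjqppqppqjqp   [S -> q]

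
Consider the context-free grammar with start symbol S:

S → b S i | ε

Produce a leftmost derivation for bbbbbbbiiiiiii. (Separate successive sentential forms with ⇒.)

S ⇒ bSi   [S → b S i]
bSi ⇒ bbSii   [S → b S i]
bbSii ⇒ bbbSiii   [S → b S i]
bbbSiii ⇒ bbbbSiiii   [S → b S i]
bbbbSiiii ⇒ bbbbbSiiiii   [S → b S i]
bbbbbSiiiii ⇒ bbbbbbSiiiiii   [S → b S i]
bbbbbbSiiiiii ⇒ bbbbbbbSiiiiiii   [S → b S i]
bbbbbbbSiiiiiii ⇒ bbbbbbbiiiiiii   [S → ε]

S⇒bSi⇒bbSii⇒bbbSiii⇒bbbbSiiii⇒bbbbbSiiiii⇒bbbbbbSiiiiii⇒bbbbbbbSiiiiiii⇒bbbbbbbiiiiiii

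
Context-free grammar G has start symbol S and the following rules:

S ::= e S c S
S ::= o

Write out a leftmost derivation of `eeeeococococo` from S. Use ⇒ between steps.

S⇒eScS⇒eeScScS⇒eeeScScScS⇒eeeeScScScScS⇒eeeeocScScScS⇒eeeeococScScS⇒eeeeocococScS⇒eeeeococococS⇒eeeeococococo

S ⇒ eScS   [S ::= e S c S]
eScS ⇒ eeScScS   [S ::= e S c S]
eeScScS ⇒ eeeScScScS   [S ::= e S c S]
eeeScScScS ⇒ eeeeScScScScS   [S ::= e S c S]
eeeeScScScScS ⇒ eeeeocScScScS   [S ::= o]
eeeeocScScScS ⇒ eeeeococScScS   [S ::= o]
eeeeococScScS ⇒ eeeeocococScS   [S ::= o]
eeeeocococScS ⇒ eeeeococococS   [S ::= o]
eeeeococococS ⇒ eeeeococococo   [S ::= o]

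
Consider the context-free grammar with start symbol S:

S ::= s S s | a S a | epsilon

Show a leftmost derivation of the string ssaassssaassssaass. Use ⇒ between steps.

S⇒sSs⇒ssSss⇒ssaSass⇒ssaaSaass⇒ssaasSsaass⇒ssaassSssaass⇒ssaasssSsssaass⇒ssaassssSssssaass⇒ssaassssaSassssaass⇒ssaassssaassssaass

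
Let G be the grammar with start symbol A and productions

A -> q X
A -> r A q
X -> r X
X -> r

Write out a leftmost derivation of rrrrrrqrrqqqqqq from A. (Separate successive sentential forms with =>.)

A => rAq   [A -> r A q]
rAq => rrAqq   [A -> r A q]
rrAqq => rrrAqqq   [A -> r A q]
rrrAqqq => rrrrAqqqq   [A -> r A q]
rrrrAqqqq => rrrrrAqqqqq   [A -> r A q]
rrrrrAqqqqq => rrrrrrAqqqqqq   [A -> r A q]
rrrrrrAqqqqqq => rrrrrrqXqqqqqq   [A -> q X]
rrrrrrqXqqqqqq => rrrrrrqrXqqqqqq   [X -> r X]
rrrrrrqrXqqqqqq => rrrrrrqrrqqqqqq   [X -> r]

A=>rAq=>rrAqq=>rrrAqqq=>rrrrAqqqq=>rrrrrAqqqqq=>rrrrrrAqqqqqq=>rrrrrrqXqqqqqq=>rrrrrrqrXqqqqqq=>rrrrrrqrrqqqqqq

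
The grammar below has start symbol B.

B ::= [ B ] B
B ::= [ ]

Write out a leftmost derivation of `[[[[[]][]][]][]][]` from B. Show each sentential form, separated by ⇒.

B ⇒ [B]B   [B ::= [ B ] B]
[B]B ⇒ [[B]B]B   [B ::= [ B ] B]
[[B]B]B ⇒ [[[B]B]B]B   [B ::= [ B ] B]
[[[B]B]B]B ⇒ [[[[B]B]B]B]B   [B ::= [ B ] B]
[[[[B]B]B]B]B ⇒ [[[[[]]B]B]B]B   [B ::= [ ]]
[[[[[]]B]B]B]B ⇒ [[[[[]][]]B]B]B   [B ::= [ ]]
[[[[[]][]]B]B]B ⇒ [[[[[]][]][]]B]B   [B ::= [ ]]
[[[[[]][]][]]B]B ⇒ [[[[[]][]][]][]]B   [B ::= [ ]]
[[[[[]][]][]][]]B ⇒ [[[[[]][]][]][]][]   [B ::= [ ]]

B ⇒ [B]B ⇒ [[B]B]B ⇒ [[[B]B]B]B ⇒ [[[[B]B]B]B]B ⇒ [[[[[]]B]B]B]B ⇒ [[[[[]][]]B]B]B ⇒ [[[[[]][]][]]B]B ⇒ [[[[[]][]][]][]]B ⇒ [[[[[]][]][]][]][]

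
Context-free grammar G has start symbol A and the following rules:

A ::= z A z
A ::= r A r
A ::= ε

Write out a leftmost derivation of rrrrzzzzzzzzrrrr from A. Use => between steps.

A => rAr   [A ::= r A r]
rAr => rrArr   [A ::= r A r]
rrArr => rrrArrr   [A ::= r A r]
rrrArrr => rrrrArrrr   [A ::= r A r]
rrrrArrrr => rrrrzAzrrrr   [A ::= z A z]
rrrrzAzrrrr => rrrrzzAzzrrrr   [A ::= z A z]
rrrrzzAzzrrrr => rrrrzzzAzzzrrrr   [A ::= z A z]
rrrrzzzAzzzrrrr => rrrrzzzzAzzzzrrrr   [A ::= z A z]
rrrrzzzzAzzzzrrrr => rrrrzzzzzzzzrrrr   [A ::= ε]

A => rAr => rrArr => rrrArrr => rrrrArrrr => rrrrzAzrrrr => rrrrzzAzzrrrr => rrrrzzzAzzzrrrr => rrrrzzzzAzzzzrrrr => rrrrzzzzzzzzrrrr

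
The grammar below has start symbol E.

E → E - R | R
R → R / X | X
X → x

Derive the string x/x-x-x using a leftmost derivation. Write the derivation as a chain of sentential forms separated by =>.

E=>E-R=>E-R-R=>R-R-R=>R/X-R-R=>X/X-R-R=>x/X-R-R=>x/x-R-R=>x/x-X-R=>x/x-x-R=>x/x-x-X=>x/x-x-x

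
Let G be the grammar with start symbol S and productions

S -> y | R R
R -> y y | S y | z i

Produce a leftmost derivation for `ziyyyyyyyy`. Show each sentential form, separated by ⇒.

S ⇒ RR ⇒ ziR ⇒ ziSy ⇒ ziRRy ⇒ ziSyRy ⇒ ziRRyRy ⇒ ziSyRyRy ⇒ ziyyRyRy ⇒ ziyyyyyRy ⇒ ziyyyyyyyy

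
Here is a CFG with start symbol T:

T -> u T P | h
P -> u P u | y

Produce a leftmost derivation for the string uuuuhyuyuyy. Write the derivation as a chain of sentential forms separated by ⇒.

T⇒uTP⇒uuTPP⇒uuuTPPP⇒uuuuTPPPP⇒uuuuhPPPP⇒uuuuhyPPP⇒uuuuhyuPuPP⇒uuuuhyuyuPP⇒uuuuhyuyuyP⇒uuuuhyuyuyy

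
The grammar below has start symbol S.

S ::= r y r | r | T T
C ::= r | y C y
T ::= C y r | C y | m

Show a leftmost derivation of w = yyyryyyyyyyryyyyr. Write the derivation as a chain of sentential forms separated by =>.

S => TT   [S ::= T T]
TT => CyT   [T ::= C y]
CyT => yCyyT   [C ::= y C y]
yCyyT => yyCyyyT   [C ::= y C y]
yyCyyyT => yyyCyyyyT   [C ::= y C y]
yyyCyyyyT => yyyryyyyT   [C ::= r]
yyyryyyyT => yyyryyyyCyr   [T ::= C y r]
yyyryyyyCyr => yyyryyyyyCyyr   [C ::= y C y]
yyyryyyyyCyyr => yyyryyyyyyCyyyr   [C ::= y C y]
yyyryyyyyyCyyyr => yyyryyyyyyyCyyyyr   [C ::= y C y]
yyyryyyyyyyCyyyyr => yyyryyyyyyyryyyyr   [C ::= r]

S => TT => CyT => yCyyT => yyCyyyT => yyyCyyyyT => yyyryyyyT => yyyryyyyCyr => yyyryyyyyCyyr => yyyryyyyyyCyyyr => yyyryyyyyyyCyyyyr => yyyryyyyyyyryyyyr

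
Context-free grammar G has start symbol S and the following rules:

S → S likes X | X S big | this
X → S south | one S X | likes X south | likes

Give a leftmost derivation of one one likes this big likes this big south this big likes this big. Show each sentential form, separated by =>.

S => X S big => one S X S big => one X S big X S big => one S south S big X S big => one X S big south S big X S big => one one S X S big south S big X S big => one one X S big X S big south S big X S big => one one likes S big X S big south S big X S big => one one likes this big X S big south S big X S big => one one likes this big likes S big south S big X S big => one one likes this big likes this big south S big X S big => one one likes this big likes this big south this big X S big => one one likes this big likes this big south this big likes S big => one one likes this big likes this big south this big likes this big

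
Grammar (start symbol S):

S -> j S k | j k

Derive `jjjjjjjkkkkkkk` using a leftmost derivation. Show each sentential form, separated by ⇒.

S ⇒ jSk ⇒ jjSkk ⇒ jjjSkkk ⇒ jjjjSkkkk ⇒ jjjjjSkkkkk ⇒ jjjjjjSkkkkkk ⇒ jjjjjjjkkkkkkk

S ⇒ jSk   [S -> j S k]
jSk ⇒ jjSkk   [S -> j S k]
jjSkk ⇒ jjjSkkk   [S -> j S k]
jjjSkkk ⇒ jjjjSkkkk   [S -> j S k]
jjjjSkkkk ⇒ jjjjjSkkkkk   [S -> j S k]
jjjjjSkkkkk ⇒ jjjjjjSkkkkkk   [S -> j S k]
jjjjjjSkkkkkk ⇒ jjjjjjjkkkkkkk   [S -> j k]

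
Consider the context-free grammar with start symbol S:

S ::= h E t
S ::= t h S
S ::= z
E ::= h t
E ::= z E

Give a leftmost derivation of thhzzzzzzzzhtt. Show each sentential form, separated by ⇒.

S ⇒ thS ⇒ thhEt ⇒ thhzEt ⇒ thhzzEt ⇒ thhzzzEt ⇒ thhzzzzEt ⇒ thhzzzzzEt ⇒ thhzzzzzzEt ⇒ thhzzzzzzzEt ⇒ thhzzzzzzzzEt ⇒ thhzzzzzzzzhtt

S ⇒ thS   [S ::= t h S]
thS ⇒ thhEt   [S ::= h E t]
thhEt ⇒ thhzEt   [E ::= z E]
thhzEt ⇒ thhzzEt   [E ::= z E]
thhzzEt ⇒ thhzzzEt   [E ::= z E]
thhzzzEt ⇒ thhzzzzEt   [E ::= z E]
thhzzzzEt ⇒ thhzzzzzEt   [E ::= z E]
thhzzzzzEt ⇒ thhzzzzzzEt   [E ::= z E]
thhzzzzzzEt ⇒ thhzzzzzzzEt   [E ::= z E]
thhzzzzzzzEt ⇒ thhzzzzzzzzEt   [E ::= z E]
thhzzzzzzzzEt ⇒ thhzzzzzzzzhtt   [E ::= h t]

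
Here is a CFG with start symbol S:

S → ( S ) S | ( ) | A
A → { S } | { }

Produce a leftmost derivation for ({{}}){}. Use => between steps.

S => (S)S   [S → ( S ) S]
(S)S => (A)S   [S → A]
(A)S => ({S})S   [A → { S }]
({S})S => ({A})S   [S → A]
({A})S => ({{}})S   [A → { }]
({{}})S => ({{}})A   [S → A]
({{}})A => ({{}}){}   [A → { }]

S => (S)S => (A)S => ({S})S => ({A})S => ({{}})S => ({{}})A => ({{}}){}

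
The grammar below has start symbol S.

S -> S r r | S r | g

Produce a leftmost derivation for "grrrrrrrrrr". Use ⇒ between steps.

S ⇒ Sr ⇒ Srrr ⇒ Srrrrr ⇒ Srrrrrr ⇒ Srrrrrrrr ⇒ Srrrrrrrrrr ⇒ grrrrrrrrrr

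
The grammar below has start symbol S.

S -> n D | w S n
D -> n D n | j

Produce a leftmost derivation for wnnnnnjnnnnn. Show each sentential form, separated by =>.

S => wSn => wnDn => wnnDnn => wnnnDnnn => wnnnnDnnnn => wnnnnnDnnnnn => wnnnnnjnnnnn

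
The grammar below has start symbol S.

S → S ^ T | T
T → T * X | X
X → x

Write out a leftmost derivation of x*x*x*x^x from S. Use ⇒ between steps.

S⇒S^T⇒T^T⇒T*X^T⇒T*X*X^T⇒T*X*X*X^T⇒X*X*X*X^T⇒x*X*X*X^T⇒x*x*X*X^T⇒x*x*x*X^T⇒x*x*x*x^T⇒x*x*x*x^X⇒x*x*x*x^x

S ⇒ S^T   [S → S ^ T]
S^T ⇒ T^T   [S → T]
T^T ⇒ T*X^T   [T → T * X]
T*X^T ⇒ T*X*X^T   [T → T * X]
T*X*X^T ⇒ T*X*X*X^T   [T → T * X]
T*X*X*X^T ⇒ X*X*X*X^T   [T → X]
X*X*X*X^T ⇒ x*X*X*X^T   [X → x]
x*X*X*X^T ⇒ x*x*X*X^T   [X → x]
x*x*X*X^T ⇒ x*x*x*X^T   [X → x]
x*x*x*X^T ⇒ x*x*x*x^T   [X → x]
x*x*x*x^T ⇒ x*x*x*x^X   [T → X]
x*x*x*x^X ⇒ x*x*x*x^x   [X → x]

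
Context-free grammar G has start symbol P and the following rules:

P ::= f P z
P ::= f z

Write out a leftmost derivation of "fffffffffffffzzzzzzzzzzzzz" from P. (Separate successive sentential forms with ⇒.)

P ⇒ fPz ⇒ ffPzz ⇒ fffPzzz ⇒ ffffPzzzz ⇒ fffffPzzzzz ⇒ ffffffPzzzzzz ⇒ fffffffPzzzzzzz ⇒ ffffffffPzzzzzzzz ⇒ fffffffffPzzzzzzzzz ⇒ ffffffffffPzzzzzzzzzz ⇒ fffffffffffPzzzzzzzzzzz ⇒ ffffffffffffPzzzzzzzzzzzz ⇒ fffffffffffffzzzzzzzzzzzzz

P ⇒ fPz   [P ::= f P z]
fPz ⇒ ffPzz   [P ::= f P z]
ffPzz ⇒ fffPzzz   [P ::= f P z]
fffPzzz ⇒ ffffPzzzz   [P ::= f P z]
ffffPzzzz ⇒ fffffPzzzzz   [P ::= f P z]
fffffPzzzzz ⇒ ffffffPzzzzzz   [P ::= f P z]
ffffffPzzzzzz ⇒ fffffffPzzzzzzz   [P ::= f P z]
fffffffPzzzzzzz ⇒ ffffffffPzzzzzzzz   [P ::= f P z]
ffffffffPzzzzzzzz ⇒ fffffffffPzzzzzzzzz   [P ::= f P z]
fffffffffPzzzzzzzzz ⇒ ffffffffffPzzzzzzzzzz   [P ::= f P z]
ffffffffffPzzzzzzzzzz ⇒ fffffffffffPzzzzzzzzzzz   [P ::= f P z]
fffffffffffPzzzzzzzzzzz ⇒ ffffffffffffPzzzzzzzzzzzz   [P ::= f P z]
ffffffffffffPzzzzzzzzzzzz ⇒ fffffffffffffzzzzzzzzzzzzz   [P ::= f z]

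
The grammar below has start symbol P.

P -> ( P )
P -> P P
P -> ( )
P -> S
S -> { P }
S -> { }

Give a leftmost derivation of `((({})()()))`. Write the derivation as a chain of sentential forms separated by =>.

P => (P)   [P -> ( P )]
(P) => ((P))   [P -> ( P )]
((P)) => ((PP))   [P -> P P]
((PP)) => ((PPP))   [P -> P P]
((PPP)) => (((P)PP))   [P -> ( P )]
(((P)PP)) => (((S)PP))   [P -> S]
(((S)PP)) => ((({})PP))   [S -> { }]
((({})PP)) => ((({})()P))   [P -> ( )]
((({})()P)) => ((({})()()))   [P -> ( )]

P => (P) => ((P)) => ((PP)) => ((PPP)) => (((P)PP)) => (((S)PP)) => ((({})PP)) => ((({})()P)) => ((({})()()))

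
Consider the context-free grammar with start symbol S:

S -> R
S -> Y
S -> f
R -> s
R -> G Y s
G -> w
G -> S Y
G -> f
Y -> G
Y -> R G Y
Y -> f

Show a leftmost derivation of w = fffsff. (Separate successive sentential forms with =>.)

S=>Y=>RGY=>GYsGY=>SYYsGY=>fYYsGY=>ffYsGY=>fffsGY=>fffsfY=>fffsff

S => Y   [S -> Y]
Y => RGY   [Y -> R G Y]
RGY => GYsGY   [R -> G Y s]
GYsGY => SYYsGY   [G -> S Y]
SYYsGY => fYYsGY   [S -> f]
fYYsGY => ffYsGY   [Y -> f]
ffYsGY => fffsGY   [Y -> f]
fffsGY => fffsfY   [G -> f]
fffsfY => fffsff   [Y -> f]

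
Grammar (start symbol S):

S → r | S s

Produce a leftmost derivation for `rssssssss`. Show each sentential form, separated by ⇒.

S⇒Ss⇒Sss⇒Ssss⇒Sssss⇒Ssssss⇒Sssssss⇒Ssssssss⇒Sssssssss⇒rssssssss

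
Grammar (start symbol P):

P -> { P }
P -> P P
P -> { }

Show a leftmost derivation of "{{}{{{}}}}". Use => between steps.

P => {P}   [P -> { P }]
{P} => {PP}   [P -> P P]
{PP} => {{}P}   [P -> { }]
{{}P} => {{}{P}}   [P -> { P }]
{{}{P}} => {{}{{P}}}   [P -> { P }]
{{}{{P}}} => {{}{{{}}}}   [P -> { }]

P => {P} => {PP} => {{}P} => {{}{P}} => {{}{{P}}} => {{}{{{}}}}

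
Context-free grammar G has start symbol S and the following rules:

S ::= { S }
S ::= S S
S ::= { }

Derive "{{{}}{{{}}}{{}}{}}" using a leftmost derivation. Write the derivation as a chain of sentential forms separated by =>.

S => {S} => {SS} => {SSS} => {SSSS} => {{S}SSS} => {{{}}SSS} => {{{}}{S}SS} => {{{}}{{S}}SS} => {{{}}{{{}}}SS} => {{{}}{{{}}}{S}S} => {{{}}{{{}}}{{}}S} => {{{}}{{{}}}{{}}{}}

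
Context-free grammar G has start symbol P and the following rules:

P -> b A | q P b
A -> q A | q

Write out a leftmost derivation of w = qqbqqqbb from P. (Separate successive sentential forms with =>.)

P => qPb => qqPbb => qqbAbb => qqbqAbb => qqbqqAbb => qqbqqqbb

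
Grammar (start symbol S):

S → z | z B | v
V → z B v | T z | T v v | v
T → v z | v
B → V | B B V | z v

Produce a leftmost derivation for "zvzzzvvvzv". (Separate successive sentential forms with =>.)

S => zB   [S → z B]
zB => zBBV   [B → B B V]
zBBV => zVBV   [B → V]
zVBV => zTzBV   [V → T z]
zTzBV => zvzzBV   [T → v z]
zvzzBV => zvzzBBVV   [B → B B V]
zvzzBBVV => zvzzzvBVV   [B → z v]
zvzzzvBVV => zvzzzvVVV   [B → V]
zvzzzvVVV => zvzzzvvVV   [V → v]
zvzzzvvVV => zvzzzvvTzV   [V → T z]
zvzzzvvTzV => zvzzzvvvzV   [T → v]
zvzzzvvvzV => zvzzzvvvzv   [V → v]

S => zB => zBBV => zVBV => zTzBV => zvzzBV => zvzzBBVV => zvzzzvBVV => zvzzzvVVV => zvzzzvvVV => zvzzzvvTzV => zvzzzvvvzV => zvzzzvvvzv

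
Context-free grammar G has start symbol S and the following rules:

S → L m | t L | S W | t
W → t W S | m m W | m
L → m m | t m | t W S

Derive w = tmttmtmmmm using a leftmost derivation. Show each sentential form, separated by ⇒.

S ⇒ SW   [S → S W]
SW ⇒ LmW   [S → L m]
LmW ⇒ tWSmW   [L → t W S]
tWSmW ⇒ tmSmW   [W → m]
tmSmW ⇒ tmtLmW   [S → t L]
tmtLmW ⇒ tmttWSmW   [L → t W S]
tmttWSmW ⇒ tmttmSmW   [W → m]
tmttmSmW ⇒ tmttmLmmW   [S → L m]
tmttmLmmW ⇒ tmttmtmmmW   [L → t m]
tmttmtmmmW ⇒ tmttmtmmmm   [W → m]

S ⇒ SW ⇒ LmW ⇒ tWSmW ⇒ tmSmW ⇒ tmtLmW ⇒ tmttWSmW ⇒ tmttmSmW ⇒ tmttmLmmW ⇒ tmttmtmmmW ⇒ tmttmtmmmm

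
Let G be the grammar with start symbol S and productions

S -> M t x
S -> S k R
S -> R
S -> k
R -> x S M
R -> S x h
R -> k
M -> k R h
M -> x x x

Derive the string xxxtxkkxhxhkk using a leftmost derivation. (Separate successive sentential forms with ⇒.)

S ⇒ SkR   [S -> S k R]
SkR ⇒ SkRkR   [S -> S k R]
SkRkR ⇒ MtxkRkR   [S -> M t x]
MtxkRkR ⇒ xxxtxkRkR   [M -> x x x]
xxxtxkRkR ⇒ xxxtxkSxhkR   [R -> S x h]
xxxtxkSxhkR ⇒ xxxtxkRxhkR   [S -> R]
xxxtxkRxhkR ⇒ xxxtxkSxhxhkR   [R -> S x h]
xxxtxkSxhxhkR ⇒ xxxtxkkxhxhkR   [S -> k]
xxxtxkkxhxhkR ⇒ xxxtxkkxhxhkk   [R -> k]

S ⇒ SkR ⇒ SkRkR ⇒ MtxkRkR ⇒ xxxtxkRkR ⇒ xxxtxkSxhkR ⇒ xxxtxkRxhkR ⇒ xxxtxkSxhxhkR ⇒ xxxtxkkxhxhkR ⇒ xxxtxkkxhxhkk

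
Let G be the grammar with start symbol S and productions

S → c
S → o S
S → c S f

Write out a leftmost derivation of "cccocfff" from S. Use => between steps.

S=>cSf=>ccSff=>cccSfff=>cccoSfff=>cccocfff

S => cSf   [S → c S f]
cSf => ccSff   [S → c S f]
ccSff => cccSfff   [S → c S f]
cccSfff => cccoSfff   [S → o S]
cccoSfff => cccocfff   [S → c]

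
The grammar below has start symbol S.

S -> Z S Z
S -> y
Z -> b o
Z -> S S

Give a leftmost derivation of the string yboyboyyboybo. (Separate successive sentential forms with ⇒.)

S ⇒ ZSZ   [S -> Z S Z]
ZSZ ⇒ SSSZ   [Z -> S S]
SSSZ ⇒ ySSZ   [S -> y]
ySSZ ⇒ yZSZSZ   [S -> Z S Z]
yZSZSZ ⇒ ySSSZSZ   [Z -> S S]
ySSSZSZ ⇒ yZSZSSZSZ   [S -> Z S Z]
yZSZSSZSZ ⇒ yboSZSSZSZ   [Z -> b o]
yboSZSSZSZ ⇒ yboyZSSZSZ   [S -> y]
yboyZSSZSZ ⇒ yboyboSSZSZ   [Z -> b o]
yboyboSSZSZ ⇒ yboyboySZSZ   [S -> y]
yboyboySZSZ ⇒ yboyboyyZSZ   [S -> y]
yboyboyyZSZ ⇒ yboyboyyboSZ   [Z -> b o]
yboyboyyboSZ ⇒ yboyboyyboyZ   [S -> y]
yboyboyyboyZ ⇒ yboyboyyboybo   [Z -> b o]

S⇒ZSZ⇒SSSZ⇒ySSZ⇒yZSZSZ⇒ySSSZSZ⇒yZSZSSZSZ⇒yboSZSSZSZ⇒yboyZSSZSZ⇒yboyboSSZSZ⇒yboyboySZSZ⇒yboyboyyZSZ⇒yboyboyyboSZ⇒yboyboyyboyZ⇒yboyboyyboybo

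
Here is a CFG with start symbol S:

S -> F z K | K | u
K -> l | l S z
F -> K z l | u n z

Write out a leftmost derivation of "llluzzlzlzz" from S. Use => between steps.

S => K   [S -> K]
K => lSz   [K -> l S z]
lSz => lKz   [S -> K]
lKz => llSzz   [K -> l S z]
llSzz => llFzKzz   [S -> F z K]
llFzKzz => llKzlzKzz   [F -> K z l]
llKzlzKzz => lllSzzlzKzz   [K -> l S z]
lllSzzlzKzz => llluzzlzKzz   [S -> u]
llluzzlzKzz => llluzzlzlzz   [K -> l]

S=>K=>lSz=>lKz=>llSzz=>llFzKzz=>llKzlzKzz=>lllSzzlzKzz=>llluzzlzKzz=>llluzzlzlzz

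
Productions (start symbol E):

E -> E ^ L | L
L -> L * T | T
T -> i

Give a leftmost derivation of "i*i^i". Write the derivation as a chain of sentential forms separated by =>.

E=>E^L=>L^L=>L*T^L=>T*T^L=>i*T^L=>i*i^L=>i*i^T=>i*i^i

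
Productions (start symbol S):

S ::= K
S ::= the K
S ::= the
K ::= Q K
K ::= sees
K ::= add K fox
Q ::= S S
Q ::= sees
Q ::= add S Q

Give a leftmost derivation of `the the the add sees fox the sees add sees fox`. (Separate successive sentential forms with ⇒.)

S ⇒ the K ⇒ the Q K ⇒ the S S K ⇒ the the S K ⇒ the the K K ⇒ the the Q K K ⇒ the the S S K K ⇒ the the the K S K K ⇒ the the the add K fox S K K ⇒ the the the add sees fox S K K ⇒ the the the add sees fox the K K ⇒ the the the add sees fox the sees K ⇒ the the the add sees fox the sees add K fox ⇒ the the the add sees fox the sees add sees fox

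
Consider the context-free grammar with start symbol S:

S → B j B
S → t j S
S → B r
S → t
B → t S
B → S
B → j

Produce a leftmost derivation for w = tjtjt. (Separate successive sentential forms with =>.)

S => tjS => tjtjS => tjtjt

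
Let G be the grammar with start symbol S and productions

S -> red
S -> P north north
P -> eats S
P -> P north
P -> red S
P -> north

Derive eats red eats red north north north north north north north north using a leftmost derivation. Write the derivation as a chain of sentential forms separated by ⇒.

S ⇒ P north north ⇒ P north north north ⇒ eats S north north north ⇒ eats P north north north north north ⇒ eats red S north north north north north ⇒ eats red P north north north north north north north ⇒ eats red P north north north north north north north north ⇒ eats red eats S north north north north north north north north ⇒ eats red eats red north north north north north north north north

S ⇒ P north north   [S -> P north north]
P north north ⇒ P north north north   [P -> P north]
P north north north ⇒ eats S north north north   [P -> eats S]
eats S north north north ⇒ eats P north north north north north   [S -> P north north]
eats P north north north north north ⇒ eats red S north north north north north   [P -> red S]
eats red S north north north north north ⇒ eats red P north north north north north north north   [S -> P north north]
eats red P north north north north north north north ⇒ eats red P north north north north north north north north   [P -> P north]
eats red P north north north north north north north north ⇒ eats red eats S north north north north north north north north   [P -> eats S]
eats red eats S north north north north north north north north ⇒ eats red eats red north north north north north north north north   [S -> red]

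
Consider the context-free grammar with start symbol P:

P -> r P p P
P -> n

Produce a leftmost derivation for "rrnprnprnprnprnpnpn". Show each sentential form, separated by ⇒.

P ⇒ rPpP ⇒ rrPpPpP ⇒ rrnpPpP ⇒ rrnprPpPpP ⇒ rrnprnpPpP ⇒ rrnprnprPpPpP ⇒ rrnprnprnpPpP ⇒ rrnprnprnprPpPpP ⇒ rrnprnprnprnpPpP ⇒ rrnprnprnprnprPpPpP ⇒ rrnprnprnprnprnpPpP ⇒ rrnprnprnprnprnpnpP ⇒ rrnprnprnprnprnpnpn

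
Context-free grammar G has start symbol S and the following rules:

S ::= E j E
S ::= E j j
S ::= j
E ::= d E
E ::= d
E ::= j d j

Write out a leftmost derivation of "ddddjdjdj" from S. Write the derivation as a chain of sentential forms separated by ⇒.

S ⇒ EjE ⇒ dEjE ⇒ ddEjE ⇒ dddEjE ⇒ ddddjE ⇒ ddddjdE ⇒ ddddjdjdj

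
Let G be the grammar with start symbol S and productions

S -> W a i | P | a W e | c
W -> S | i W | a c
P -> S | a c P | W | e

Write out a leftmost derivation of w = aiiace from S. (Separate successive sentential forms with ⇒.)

S ⇒ aWe   [S -> a W e]
aWe ⇒ aiWe   [W -> i W]
aiWe ⇒ aiiWe   [W -> i W]
aiiWe ⇒ aiiace   [W -> a c]

S ⇒ aWe ⇒ aiWe ⇒ aiiWe ⇒ aiiace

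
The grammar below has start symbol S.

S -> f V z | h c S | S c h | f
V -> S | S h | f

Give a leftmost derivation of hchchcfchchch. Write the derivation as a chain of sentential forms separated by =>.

S => hcS   [S -> h c S]
hcS => hchcS   [S -> h c S]
hchcS => hchcSch   [S -> S c h]
hchcSch => hchcSchch   [S -> S c h]
hchcSchch => hchchcSchch   [S -> h c S]
hchchcSchch => hchchcSchchch   [S -> S c h]
hchchcSchchch => hchchcfchchch   [S -> f]

S => hcS => hchcS => hchcSch => hchcSchch => hchchcSchch => hchchcSchchch => hchchcfchchch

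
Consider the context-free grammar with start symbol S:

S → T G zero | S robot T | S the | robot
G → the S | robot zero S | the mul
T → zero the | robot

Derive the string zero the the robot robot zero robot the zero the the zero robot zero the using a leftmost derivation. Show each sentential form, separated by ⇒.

S ⇒ S robot T   [S → S robot T]
S robot T ⇒ T G zero robot T   [S → T G zero]
T G zero robot T ⇒ zero the G zero robot T   [T → zero the]
zero the G zero robot T ⇒ zero the the S zero robot T   [G → the S]
zero the the S zero robot T ⇒ zero the the S the zero robot T   [S → S the]
zero the the S the zero robot T ⇒ zero the the S the the zero robot T   [S → S the]
zero the the S the the zero robot T ⇒ zero the the T G zero the the zero robot T   [S → T G zero]
zero the the T G zero the the zero robot T ⇒ zero the the robot G zero the the zero robot T   [T → robot]
zero the the robot G zero the the zero robot T ⇒ zero the the robot robot zero S zero the the zero robot T   [G → robot zero S]
zero the the robot robot zero S zero the the zero robot T ⇒ zero the the robot robot zero S the zero the the zero robot T   [S → S the]
zero the the robot robot zero S the zero the the zero robot T ⇒ zero the the robot robot zero robot the zero the the zero robot T   [S → robot]
zero the the robot robot zero robot the zero the the zero robot T ⇒ zero the the robot robot zero robot the zero the the zero robot zero the   [T → zero the]

S ⇒ S robot T ⇒ T G zero robot T ⇒ zero the G zero robot T ⇒ zero the the S zero robot T ⇒ zero the the S the zero robot T ⇒ zero the the S the the zero robot T ⇒ zero the the T G zero the the zero robot T ⇒ zero the the robot G zero the the zero robot T ⇒ zero the the robot robot zero S zero the the zero robot T ⇒ zero the the robot robot zero S the zero the the zero robot T ⇒ zero the the robot robot zero robot the zero the the zero robot T ⇒ zero the the robot robot zero robot the zero the the zero robot zero the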